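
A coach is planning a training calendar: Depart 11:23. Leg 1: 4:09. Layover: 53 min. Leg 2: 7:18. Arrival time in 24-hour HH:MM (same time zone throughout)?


Depart: 11:23
Leg 1: +249 min -> 15:32
Layover: +53 min -> 16:25
Leg 2: +438 min -> 23:43
Total travel: 740 minutes = 12h 20m
Arrival: 23:43

23:43


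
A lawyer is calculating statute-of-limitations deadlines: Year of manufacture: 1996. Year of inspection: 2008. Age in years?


Birth year: 1996
Current year: 2008
Age = current year - birth year
Age = 2008 - 1996 = 12

12


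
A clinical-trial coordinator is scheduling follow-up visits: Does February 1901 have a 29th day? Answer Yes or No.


Year: 1901
Divisible by 4? 1901 / 4 = 475.25 -> No
Not divisible by 4, so NOT a leap year

No


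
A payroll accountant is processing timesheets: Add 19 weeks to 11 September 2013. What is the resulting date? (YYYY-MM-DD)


Start: 2013-09-11
Weeks to add: 19
Convert to days: 19 x 7 = 133 days
Add 133 days to 2013-09-11
Result: 2014-01-22

2014-01-22


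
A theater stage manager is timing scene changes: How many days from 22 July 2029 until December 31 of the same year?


Start: July 22, 2029
End: December 31, 2029
Days left in July: 9
August: 31
September: 30
October: 31
November: 30
... plus remaining months
Sum of remaining months: 153
Total: 9 + 153 = 162

162


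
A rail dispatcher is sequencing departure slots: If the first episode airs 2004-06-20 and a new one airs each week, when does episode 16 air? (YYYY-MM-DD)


First occurrence: 2004-06-20 (occurrence 1)
Each occurrence is 7 days after the previous.
Occurrence 16 is 15 weeks after the first.
15 weeks = 105 days
2004-06-20 + 105 days = 2004-10-03

2004-10-03


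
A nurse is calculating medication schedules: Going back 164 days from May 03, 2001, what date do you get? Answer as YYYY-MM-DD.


Start: 2001-05-03
Subtracting 164 days
Days already passed in May: 3
After going back through May: 161 more days to subtract
April 2001: 30 days, 131 remaining
March 2001: 31 days, 100 remaining
February 2001: 28 days, 72 remaining
January 2001: 31 days, 41 remaining
Result: 2000-11-20

2000-11-20


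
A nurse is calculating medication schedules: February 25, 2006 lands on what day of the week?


Date: 2006-02-25
January 1, 2006 is a Sunday
Day of year: 56
Offset from Jan 1: 55 days
55 mod 7 = 6
Result: Saturday

Saturday


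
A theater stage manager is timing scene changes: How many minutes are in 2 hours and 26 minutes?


Hours: 2
Minutes: 26
Convert hours to minutes: 2 x 60 = 120
Add remaining minutes: 120 + 26 = 146

146


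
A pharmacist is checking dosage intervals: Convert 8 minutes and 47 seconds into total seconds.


Minutes: 8
Seconds: 47
Convert minutes to seconds: 8 x 60 = 480
Add remaining seconds: 480 + 47 = 527

527


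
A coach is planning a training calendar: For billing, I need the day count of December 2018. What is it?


Month: December
Year: 2018
December is a 31-day month
Total: 31 days

31


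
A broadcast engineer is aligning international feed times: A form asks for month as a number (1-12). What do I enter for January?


Calendar month order:
1. January <--
2. February
January is month number 1

1


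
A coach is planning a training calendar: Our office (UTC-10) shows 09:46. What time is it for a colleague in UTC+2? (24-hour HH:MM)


Local time: 09:46 at UTC-10 (offset -10h)
Target zone: UTC+2 (offset 2h)
Difference: 2 - (-10) = 12 hours
Calculation: 9 + (12) = 21
Result: 21:46

21:46


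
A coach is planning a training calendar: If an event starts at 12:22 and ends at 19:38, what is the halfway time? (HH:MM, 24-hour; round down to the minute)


Start time: 12:22 = 742 minutes from midnight
End time: 19:38 = 1178 minutes from midnight
Sum: 742 + 1178 = 1920
Midpoint: 1920 / 2 = 960 minutes
Convert: 960 / 60 = 16 hours, 0 minutes
Result: 16:00

16:00


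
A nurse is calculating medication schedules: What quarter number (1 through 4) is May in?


Month: May (month 5)
Q1: January-March (months 1-3)
Q2: April-June (months 4-6)
Q3: July-September (months 7-9)
Q4: October-December (months 10-12)
Month 5 falls in Q2

2


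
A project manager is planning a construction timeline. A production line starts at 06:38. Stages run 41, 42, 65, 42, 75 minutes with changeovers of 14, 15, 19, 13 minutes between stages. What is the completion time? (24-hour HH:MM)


Start: 06:38 = 398 min from midnight
  after task 1 (41 min): 07:19
  after break (14 min): 07:33
  after task 2 (42 min): 08:15
  after break (15 min): 08:30
  after task 3 (65 min): 09:35
  after break (19 min): 09:54
  after task 4 (42 min): 10:36
  after break (13 min): 10:49
  after task 5 (75 min): 12:04
Total elapsed: 326 minutes
End time: 12:04

12:04


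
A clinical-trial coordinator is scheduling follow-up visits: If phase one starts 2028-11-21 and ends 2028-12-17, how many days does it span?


Start date: 2028-11-21
End date: 2028-12-17
Nov 2028: +10 days
Dec 2028: +16 days
Total: 26 days

26


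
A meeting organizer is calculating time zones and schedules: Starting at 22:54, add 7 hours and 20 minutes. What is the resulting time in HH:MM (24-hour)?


Start time: 22:54
Adding: 7 hours 20 minutes
Minutes: 54 + 20 = 74
Minute overflow: 74 >= 60, so carry 1 hour, minutes = 14
Hours: 22 + 7 + 1 = 30
Hour wraparound: 30 mod 24 = 6
Result: 06:14

06:14


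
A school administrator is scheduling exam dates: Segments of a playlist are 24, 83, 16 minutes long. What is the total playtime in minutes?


Durations: 24, 83, 16
Running sum: 24
+ 83 = 107
+ 16 = 123
Total duration: 123 minutes
That is 2 hours and 3 minutes

123


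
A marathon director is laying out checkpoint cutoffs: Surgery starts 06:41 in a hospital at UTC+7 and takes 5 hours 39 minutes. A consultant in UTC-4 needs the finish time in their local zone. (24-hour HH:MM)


Start: 06:41 in UTC+7
Step 1 - add duration:
  minutes: 41 + 39 = 80 (carry 1h)
  hours: 6 + 5 + 1 = 12
  end in UTC+7: 12:20
Step 2 - convert UTC+7 -> UTC-4:
  offset difference: -4 - (7) = -11 hours
  12 + (-11) = 1 -> mod 24 = 1
Result: 01:20 in UTC-4

01:20


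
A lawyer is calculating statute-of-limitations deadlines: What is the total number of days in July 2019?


Month: July
Year: 2019
July is a 31-day month
Total: 31 days

31


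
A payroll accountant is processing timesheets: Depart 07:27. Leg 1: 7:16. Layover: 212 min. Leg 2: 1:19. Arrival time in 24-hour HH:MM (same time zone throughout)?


Depart: 07:27
Leg 1: +436 min -> 14:43
Layover: +212 min -> 18:15
Leg 2: +79 min -> 19:34
Total travel: 727 minutes = 12h 7m
Arrival: 19:34

19:34


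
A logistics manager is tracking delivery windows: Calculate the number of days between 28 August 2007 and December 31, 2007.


Start: August 28, 2007
End: December 31, 2007
Days left in August: 3
September: 30
October: 31
November: 30
December: 31
Sum of remaining months: 122
Total: 3 + 122 = 125

125


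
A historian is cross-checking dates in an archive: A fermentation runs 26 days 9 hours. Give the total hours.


Days: 26
Extra hours: 9
Hours per day: 24
Days to hours: 26 x 24 = 624
Total: 624 + 9 = 633

633


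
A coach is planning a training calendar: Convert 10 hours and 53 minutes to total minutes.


Hours: 10
Minutes: 53
Convert hours to minutes: 10 x 60 = 600
Add remaining minutes: 600 + 53 = 653

653


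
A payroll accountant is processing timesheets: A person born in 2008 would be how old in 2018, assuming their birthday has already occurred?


Birth year: 2008
Current year: 2018
Age = current year - birth year
Age = 2018 - 2008 = 10

10


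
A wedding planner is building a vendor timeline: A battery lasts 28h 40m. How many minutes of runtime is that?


Hours: 28
Extra minutes: 40
Minutes per hour: 60
Hours to minutes: 28 x 60 = 1680
Total: 1680 + 40 = 1720

1720


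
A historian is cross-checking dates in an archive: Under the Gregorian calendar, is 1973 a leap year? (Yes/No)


Year: 1973
Divisible by 4? 1973 / 4 = 493.25 -> No
Not divisible by 4, so NOT a leap year

No


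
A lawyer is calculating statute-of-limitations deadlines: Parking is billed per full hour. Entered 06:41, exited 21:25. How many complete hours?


Start: 06:41
End: 21:25
Hour difference: 21 - 6 = 15 hours
Minute difference: 25 - 41 = -16 minutes
Total minutes: 884
Complete hours: 884 / 60 = 14 (remainder 44)

14


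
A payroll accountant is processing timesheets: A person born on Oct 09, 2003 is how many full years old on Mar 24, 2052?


Birth: 2003-10-09
Reference: 2052-03-24
Year difference: 2052 - 2003 = 49
Has birthday (10-09) occurred by 03-24? No
Birthday not yet reached this year -> subtract 1
Age in full years: 48

48


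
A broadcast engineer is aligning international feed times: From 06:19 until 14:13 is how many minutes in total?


Start time: 06:19 = 379 minutes from midnight
End time: 14:13 = 853 minutes from midnight
Difference: 853 - 379 = 474 minutes
That is 7 hours and 54 minutes

474


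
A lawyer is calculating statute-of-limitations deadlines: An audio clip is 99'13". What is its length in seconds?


Minutes: 99
Seconds: 13
Convert minutes to seconds: 99 x 60 = 5940
Add remaining seconds: 5940 + 13 = 5953

5953


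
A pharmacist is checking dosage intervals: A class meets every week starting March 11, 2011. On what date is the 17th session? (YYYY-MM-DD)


First occurrence: 2011-03-11 (occurrence 1)
Each occurrence is 7 days after the previous.
Occurrence 17 is 16 weeks after the first.
16 weeks = 112 days
2011-03-11 + 112 days = 2011-07-01

2011-07-01


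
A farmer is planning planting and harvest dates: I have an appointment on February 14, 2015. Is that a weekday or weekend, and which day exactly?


Date: 2015-02-14
January 1, 2015 is a Thursday
Day of year: 45
Offset from Jan 1: 44 days
44 mod 7 = 2
Result: Saturday

Saturday


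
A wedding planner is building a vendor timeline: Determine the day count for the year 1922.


Year: 1922
Check leap year rules:
Divisible by 4? No
1922 is not a leap year
Days: 365

365


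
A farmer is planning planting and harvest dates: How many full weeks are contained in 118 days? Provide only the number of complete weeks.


Total days: 118
Days per week: 7
Division: 118 / 7 = 16 remainder 6
Complete weeks: 16
Remaining days: 6

16


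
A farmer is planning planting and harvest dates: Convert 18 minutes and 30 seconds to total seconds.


Minutes: 18
Extra seconds: 30
Seconds per minute: 60
Minutes to seconds: 18 x 60 = 1080
Total: 1080 + 30 = 1110

1110


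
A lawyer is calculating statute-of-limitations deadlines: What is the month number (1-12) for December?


Calendar month order:
11. November
12. December <--
December is month number 12

12


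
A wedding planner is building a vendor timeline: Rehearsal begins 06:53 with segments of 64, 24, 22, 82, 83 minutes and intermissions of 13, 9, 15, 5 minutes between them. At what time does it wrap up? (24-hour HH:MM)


Start: 06:53 = 413 min from midnight
  after task 1 (64 min): 07:57
  after break (13 min): 08:10
  after task 2 (24 min): 08:34
  after break (9 min): 08:43
  after task 3 (22 min): 09:05
  after break (15 min): 09:20
  after task 4 (82 min): 10:42
  after break (5 min): 10:47
  after task 5 (83 min): 12:10
Total elapsed: 317 minutes
End time: 12:10

12:10


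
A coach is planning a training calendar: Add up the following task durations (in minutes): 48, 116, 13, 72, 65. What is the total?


Durations: 48, 116, 13, 72, 65
Running sum: 48
+ 116 = 164
+ 13 = 177
+ 72 = 249
+ 65 = 314
Total duration: 314 minutes
That is 5 hours and 14 minutes

314


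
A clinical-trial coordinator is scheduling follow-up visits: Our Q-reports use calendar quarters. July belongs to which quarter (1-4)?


Month: July (month 7)
Q1: January-March (months 1-3)
Q2: April-June (months 4-6)
Q3: July-September (months 7-9)
Q4: October-December (months 10-12)
Month 7 falls in Q3

3


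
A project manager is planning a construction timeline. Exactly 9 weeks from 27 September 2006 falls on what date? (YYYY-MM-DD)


Start: 2006-09-27
Weeks to add: 9
Convert to days: 9 x 7 = 63 days
Add 63 days to 2006-09-27
Result: 2006-11-29

2006-11-29


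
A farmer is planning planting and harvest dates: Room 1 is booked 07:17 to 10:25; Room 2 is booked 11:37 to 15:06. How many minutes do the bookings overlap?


Interval A: [437, 625] minutes from midnight
Interval B: [697, 906] minutes from midnight
Overlap start = max(437, 697) = 697
Overlap end = min(625, 906) = 625
End <= start, so the intervals do not overlap: 0 minutes

0


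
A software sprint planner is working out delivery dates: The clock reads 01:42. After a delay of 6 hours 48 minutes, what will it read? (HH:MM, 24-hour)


Start time: 01:42
Adding: 6 hours 48 minutes
Minutes: 42 + 48 = 90
Minute overflow: 90 >= 60, so carry 1 hour, minutes = 30
Hours: 1 + 6 + 1 = 8
Result: 08:30

08:30


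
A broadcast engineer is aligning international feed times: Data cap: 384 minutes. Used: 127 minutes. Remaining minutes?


Total budget: 384 minutes
Time used: 127 minutes
Remaining: 384 - 127 = 257 minutes
Percent used: 33.1%
Percent remaining: 66.9%

257


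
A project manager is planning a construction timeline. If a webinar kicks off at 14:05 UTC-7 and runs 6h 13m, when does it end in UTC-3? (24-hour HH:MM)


Start: 14:05 in UTC-7
Step 1 - add duration:
  minutes: 5 + 13 = 18
  hours: 14 + 6 + 0 = 20
  end in UTC-7: 20:18
Step 2 - convert UTC-7 -> UTC-3:
  offset difference: -3 - (-7) = 4 hours
  20 + (4) = 24 -> mod 24 = 0
Result: 00:18 in UTC-3

00:18


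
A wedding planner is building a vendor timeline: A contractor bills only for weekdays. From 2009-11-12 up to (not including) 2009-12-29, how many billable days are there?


Start: 2009-11-12 (Thursday)
End (exclusive): 2009-12-29 (Tuesday)
Total calendar days: 47
Full weeks: 47 // 7 = 6 -> 30 weekdays
Remaining 5 days starting on Thursday:
  Thu(w), Fri(w), Sat(-), Sun(-), Mon(w) -> 3 weekdays
Total business days: 30 + 3 = 33

33


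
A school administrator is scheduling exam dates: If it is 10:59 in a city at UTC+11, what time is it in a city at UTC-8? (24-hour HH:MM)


Local time: 10:59 at UTC+11 (offset 11h)
Target zone: UTC-8 (offset -8h)
Difference: -8 - (11) = -19 hours
Calculation: 10 + (-19) = -9
Wraparound: (-9) mod 24 = 15
Result: 15:59

15:59


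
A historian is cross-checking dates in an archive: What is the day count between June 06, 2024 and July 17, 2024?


Start date: 2024-06-06
End date: 2024-07-17
Jun 2024: +25 days
Jul 2024: +16 days
Total: 41 days

41


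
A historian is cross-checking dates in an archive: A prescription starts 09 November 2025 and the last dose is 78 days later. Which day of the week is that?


Start: 2025-11-09 (Sunday)
Step 1 - find target date: add 78 days
  2025-11-09 + 78 days = 2026-01-26
Step 2 - day of week:
  78 mod 7 = 1
  Sunday + 1 days -> Monday
Result: Monday (2026-01-26)

Monday


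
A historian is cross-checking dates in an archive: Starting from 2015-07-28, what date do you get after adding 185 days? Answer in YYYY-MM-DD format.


Start: 2015-07-28
Adding 185 days
Days remaining in July: 3
After July: 182 days still to add
August 2015: 31 days, 151 remaining
September 2015: 30 days, 121 remaining
October 2015: 31 days, 90 remaining
November 2015: 30 days, 60 remaining
Result: 2016-01-29

2016-01-29


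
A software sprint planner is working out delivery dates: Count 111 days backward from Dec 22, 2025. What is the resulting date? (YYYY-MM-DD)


Start: 2025-12-22
Subtracting 111 days
Days already passed in December: 22
After going back through December: 89 more days to subtract
November 2025: 30 days, 59 remaining
October 2025: 31 days, 28 remaining
September 2025 has 30 days, need 28
Result: 2025-09-02

2025-09-02


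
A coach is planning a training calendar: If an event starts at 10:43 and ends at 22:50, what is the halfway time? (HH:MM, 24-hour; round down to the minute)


Start time: 10:43 = 643 minutes from midnight
End time: 22:50 = 1370 minutes from midnight
Sum: 643 + 1370 = 2013
Midpoint: 2013 / 2 = 1006 minutes
Convert: 1006 / 60 = 16 hours, 46 minutes
Result: 16:46

16:46


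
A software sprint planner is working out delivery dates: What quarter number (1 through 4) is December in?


Month: December (month 12)
Q1: January-March (months 1-3)
Q2: April-June (months 4-6)
Q3: July-September (months 7-9)
Q4: October-December (months 10-12)
Month 12 falls in Q4

4


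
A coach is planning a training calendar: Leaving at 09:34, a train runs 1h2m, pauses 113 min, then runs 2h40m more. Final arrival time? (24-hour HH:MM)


Depart: 09:34
Leg 1: +62 min -> 10:36
Layover: +113 min -> 12:29
Leg 2: +160 min -> 15:09
Total travel: 335 minutes = 5h 35m
Arrival: 15:09

15:09


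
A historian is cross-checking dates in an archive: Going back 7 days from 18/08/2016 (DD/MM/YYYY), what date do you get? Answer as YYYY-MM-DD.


Start: 2016-08-18
Subtracting 7 days
Days already passed in August: 18
Result: 2016-08-11

2016-08-11


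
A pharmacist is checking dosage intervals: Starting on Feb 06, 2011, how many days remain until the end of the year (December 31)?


Start: February 06, 2011
End: December 31, 2011
Days left in February: 22
March: 31
April: 30
May: 31
June: 30
... plus remaining months
Sum of remaining months: 306
Total: 22 + 306 = 328

328


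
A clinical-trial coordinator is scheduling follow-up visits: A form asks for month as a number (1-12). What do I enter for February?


Calendar month order:
1. January
2. February <--
3. March
February is month number 2

2


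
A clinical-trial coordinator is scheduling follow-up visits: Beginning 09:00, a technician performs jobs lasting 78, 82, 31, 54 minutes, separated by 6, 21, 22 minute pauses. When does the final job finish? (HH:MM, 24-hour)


Start: 09:00 = 540 min from midnight
  after task 1 (78 min): 10:18
  after break (6 min): 10:24
  after task 2 (82 min): 11:46
  after break (21 min): 12:07
  after task 3 (31 min): 12:38
  after break (22 min): 13:00
  after task 4 (54 min): 13:54
Total elapsed: 294 minutes
End time: 13:54

13:54


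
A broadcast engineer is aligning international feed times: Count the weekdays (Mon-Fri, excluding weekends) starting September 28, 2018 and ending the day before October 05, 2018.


Start: 2018-09-28 (Friday)
End (exclusive): 2018-10-05 (Friday)
Total calendar days: 7
Full weeks: 7 // 7 = 1 -> 5 weekdays
Remaining 0 days starting on Friday:
Total business days: 5 + 0 = 5

5


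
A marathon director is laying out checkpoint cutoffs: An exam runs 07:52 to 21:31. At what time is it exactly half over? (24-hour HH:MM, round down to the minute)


Start time: 07:52 = 472 minutes from midnight
End time: 21:31 = 1291 minutes from midnight
Sum: 472 + 1291 = 1763
Midpoint: 1763 / 2 = 881 minutes
Convert: 881 / 60 = 14 hours, 41 minutes
Result: 14:41

14:41


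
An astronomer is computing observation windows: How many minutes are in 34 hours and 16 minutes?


Hours: 34
Extra minutes: 16
Minutes per hour: 60
Hours to minutes: 34 x 60 = 2040
Total: 2040 + 16 = 2056

2056


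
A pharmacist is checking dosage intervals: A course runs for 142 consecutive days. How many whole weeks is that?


Total days: 142
Days per week: 7
Division: 142 / 7 = 20 remainder 2
Complete weeks: 20
Remaining days: 2

20


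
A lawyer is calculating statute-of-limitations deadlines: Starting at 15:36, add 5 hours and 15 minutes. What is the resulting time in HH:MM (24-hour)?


Start time: 15:36
Adding: 5 hours 15 minutes
Minutes: 36 + 15 = 51
Hours: 15 + 5 + 0 = 20
Result: 20:51

20:51


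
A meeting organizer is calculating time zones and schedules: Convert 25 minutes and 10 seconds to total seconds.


Minutes: 25
Extra seconds: 10
Seconds per minute: 60
Minutes to seconds: 25 x 60 = 1500
Total: 1500 + 10 = 1510

1510


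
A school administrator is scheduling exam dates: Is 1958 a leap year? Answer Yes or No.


Year: 1958
Divisible by 4? 1958 / 4 = 489.5 -> No
Not divisible by 4, so NOT a leap year

No


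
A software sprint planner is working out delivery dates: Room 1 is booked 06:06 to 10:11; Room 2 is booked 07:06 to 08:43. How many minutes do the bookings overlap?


Interval A: [366, 611] minutes from midnight
Interval B: [426, 523] minutes from midnight
Overlap start = max(366, 426) = 426
Overlap end = min(611, 523) = 523
Overlap = 523 - 426 = 97 minutes

97


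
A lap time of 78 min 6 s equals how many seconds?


Minutes: 78
Seconds: 6
Convert minutes to seconds: 78 x 60 = 4680
Add remaining seconds: 4680 + 6 = 4686

4686


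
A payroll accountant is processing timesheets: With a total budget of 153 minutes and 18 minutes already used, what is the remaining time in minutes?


Total budget: 153 minutes
Time used: 18 minutes
Remaining: 153 - 18 = 135 minutes
Percent used: 11.8%
Percent remaining: 88.2%

135


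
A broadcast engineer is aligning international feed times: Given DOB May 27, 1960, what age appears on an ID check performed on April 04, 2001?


Birth: 1960-05-27
Reference: 2001-04-04
Year difference: 2001 - 1960 = 41
Has birthday (05-27) occurred by 04-04? No
Birthday not yet reached this year -> subtract 1
Age in full years: 40

40


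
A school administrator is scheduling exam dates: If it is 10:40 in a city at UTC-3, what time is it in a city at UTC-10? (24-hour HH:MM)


Local time: 10:40 at UTC-3 (offset -3h)
Target zone: UTC-10 (offset -10h)
Difference: -10 - (-3) = -7 hours
Calculation: 10 + (-7) = 3
Result: 03:40

03:40


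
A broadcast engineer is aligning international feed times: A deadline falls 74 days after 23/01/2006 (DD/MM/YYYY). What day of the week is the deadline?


Start: 2006-01-23 (Monday)
Step 1 - find target date: add 74 days
  2006-01-23 + 74 days = 2006-04-07
Step 2 - day of week:
  74 mod 7 = 4
  Monday + 4 days -> Friday
Result: Friday (2006-04-07)

Friday


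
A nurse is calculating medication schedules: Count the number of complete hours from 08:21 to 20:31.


Start: 08:21
End: 20:31
Hour difference: 20 - 8 = 12 hours
Minute difference: 31 - 21 = 10 minutes
Total minutes: 730
Complete hours: 730 / 60 = 12 (remainder 10)

12


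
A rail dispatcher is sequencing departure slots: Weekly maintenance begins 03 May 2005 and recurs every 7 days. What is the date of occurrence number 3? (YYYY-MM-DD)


First occurrence: 2005-05-03 (occurrence 1)
Each occurrence is 7 days after the previous.
Occurrence 3 is 2 weeks after the first.
2 weeks = 14 days
2005-05-03 + 14 days = 2005-05-17

2005-05-17


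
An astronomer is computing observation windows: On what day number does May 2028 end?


Month: May
Year: 2028
May is a 31-day month
Total: 31 days

31


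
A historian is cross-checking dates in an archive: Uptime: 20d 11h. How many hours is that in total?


Days: 20
Extra hours: 11
Hours per day: 24
Days to hours: 20 x 24 = 480
Total: 480 + 11 = 491

491


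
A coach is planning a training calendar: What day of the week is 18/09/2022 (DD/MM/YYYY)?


Date: 2022-09-18
January 1, 2022 is a Saturday
Day of year: 261
Offset from Jan 1: 260 days
260 mod 7 = 1
Result: Sunday

Sunday


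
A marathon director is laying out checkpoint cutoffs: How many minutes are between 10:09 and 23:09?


Start time: 10:09 = 609 minutes from midnight
End time: 23:09 = 1389 minutes from midnight
Difference: 1389 - 609 = 780 minutes
That is 13 hours and 0 minutes

780


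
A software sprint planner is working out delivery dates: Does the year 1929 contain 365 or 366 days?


Year: 1929
Check leap year rules:
Divisible by 4? No
1929 is not a leap year
Days: 365

365


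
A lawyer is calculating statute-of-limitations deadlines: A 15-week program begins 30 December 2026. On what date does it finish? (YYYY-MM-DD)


Start: 2026-12-30
Weeks to add: 15
Convert to days: 15 x 7 = 105 days
Add 105 days to 2026-12-30
Result: 2027-04-14

2027-04-14


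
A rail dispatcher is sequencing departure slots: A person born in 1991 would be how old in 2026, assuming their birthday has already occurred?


Birth year: 1991
Current year: 2026
Age = current year - birth year
Age = 2026 - 1991 = 35

35


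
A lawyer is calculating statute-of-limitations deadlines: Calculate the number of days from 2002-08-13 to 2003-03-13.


Start date: 2002-08-13
End date: 2003-03-13
Aug 2002: +19 days
Sep 2002: +30 days
Oct 2002: +31 days
... (5 more months)
Total: 212 days

212


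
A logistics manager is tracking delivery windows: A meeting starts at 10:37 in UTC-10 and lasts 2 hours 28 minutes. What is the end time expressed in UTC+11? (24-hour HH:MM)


Start: 10:37 in UTC-10
Step 1 - add duration:
  minutes: 37 + 28 = 65 (carry 1h)
  hours: 10 + 2 + 1 = 13
  end in UTC-10: 13:05
Step 2 - convert UTC-10 -> UTC+11:
  offset difference: 11 - (-10) = 21 hours
  13 + (21) = 34 -> mod 24 = 10
Result: 10:05 in UTC+11

10:05


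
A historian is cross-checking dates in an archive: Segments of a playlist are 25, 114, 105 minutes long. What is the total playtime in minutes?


Durations: 25, 114, 105
Running sum: 25
+ 114 = 139
+ 105 = 244
Total duration: 244 minutes
That is 4 hours and 4 minutes

244


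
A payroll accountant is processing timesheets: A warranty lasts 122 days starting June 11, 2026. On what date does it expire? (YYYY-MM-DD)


Start: 2026-06-11
Adding 122 days
Days remaining in June: 19
After June: 103 days still to add
July 2026: 31 days, 72 remaining
August 2026: 31 days, 41 remaining
September 2026: 30 days, 11 remaining
October 2026 has 31 days, need 11
Result: 2026-10-11

2026-10-11


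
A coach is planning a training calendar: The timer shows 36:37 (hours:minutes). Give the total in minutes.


Hours: 36
Minutes: 37
Convert hours to minutes: 36 x 60 = 2160
Add remaining minutes: 2160 + 37 = 2197

2197


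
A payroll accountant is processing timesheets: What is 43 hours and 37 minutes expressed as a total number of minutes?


Hours: 43
Minutes: 37
Convert hours to minutes: 43 x 60 = 2580
Add remaining minutes: 2580 + 37 = 2617

2617


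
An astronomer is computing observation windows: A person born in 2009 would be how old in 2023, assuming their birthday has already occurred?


Birth year: 2009
Current year: 2023
Age = current year - birth year
Age = 2023 - 2009 = 14

14


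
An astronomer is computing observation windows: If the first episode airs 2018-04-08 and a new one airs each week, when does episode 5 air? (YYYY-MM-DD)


First occurrence: 2018-04-08 (occurrence 1)
Each occurrence is 7 days after the previous.
Occurrence 5 is 4 weeks after the first.
4 weeks = 28 days
2018-04-08 + 28 days = 2018-05-06

2018-05-06


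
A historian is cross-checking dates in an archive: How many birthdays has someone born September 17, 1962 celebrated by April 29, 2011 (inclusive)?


Birth: 1962-09-17
Reference: 2011-04-29
Year difference: 2011 - 1962 = 49
Has birthday (09-17) occurred by 04-29? No
Birthday not yet reached this year -> subtract 1
Age in full years: 48

48


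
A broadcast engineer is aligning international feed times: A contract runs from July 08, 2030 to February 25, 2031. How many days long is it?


Start date: 2030-07-08
End date: 2031-02-25
Jul 2030: +24 days
Aug 2030: +31 days
Sep 2030: +30 days
... (5 more months)
Total: 232 days

232


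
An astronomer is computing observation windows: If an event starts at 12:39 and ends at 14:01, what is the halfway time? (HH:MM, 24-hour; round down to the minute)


Start time: 12:39 = 759 minutes from midnight
End time: 14:01 = 841 minutes from midnight
Sum: 759 + 841 = 1600
Midpoint: 1600 / 2 = 800 minutes
Convert: 800 / 60 = 13 hours, 20 minutes
Result: 13:20

13:20


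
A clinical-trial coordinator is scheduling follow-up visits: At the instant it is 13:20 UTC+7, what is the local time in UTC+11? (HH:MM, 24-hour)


Local time: 13:20 at UTC+7 (offset 7h)
Target zone: UTC+11 (offset 11h)
Difference: 11 - (7) = 4 hours
Calculation: 13 + (4) = 17
Result: 17:20

17:20


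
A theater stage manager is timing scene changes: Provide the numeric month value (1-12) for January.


Calendar month order:
1. January <--
2. February
January is month number 1

1


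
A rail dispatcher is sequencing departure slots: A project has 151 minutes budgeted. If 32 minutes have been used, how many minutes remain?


Total budget: 151 minutes
Time used: 32 minutes
Remaining: 151 - 32 = 119 minutes
Percent used: 21.2%
Percent remaining: 78.8%

119


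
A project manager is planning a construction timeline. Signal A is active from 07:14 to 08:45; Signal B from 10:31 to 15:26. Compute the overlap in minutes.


Interval A: [434, 525] minutes from midnight
Interval B: [631, 926] minutes from midnight
Overlap start = max(434, 631) = 631
Overlap end = min(525, 926) = 525
End <= start, so the intervals do not overlap: 0 minutes

0


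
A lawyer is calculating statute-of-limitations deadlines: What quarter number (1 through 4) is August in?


Month: August (month 8)
Q1: January-March (months 1-3)
Q2: April-June (months 4-6)
Q3: July-September (months 7-9)
Q4: October-December (months 10-12)
Month 8 falls in Q3

3


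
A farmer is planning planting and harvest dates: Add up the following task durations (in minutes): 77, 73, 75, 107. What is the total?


Durations: 77, 73, 75, 107
Running sum: 77
+ 73 = 150
+ 75 = 225
+ 107 = 332
Total duration: 332 minutes
That is 5 hours and 32 minutes

332


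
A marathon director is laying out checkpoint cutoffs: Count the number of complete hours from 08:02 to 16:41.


Start: 08:02
End: 16:41
Hour difference: 16 - 8 = 8 hours
Minute difference: 41 - 2 = 39 minutes
Total minutes: 519
Complete hours: 519 / 60 = 8 (remainder 39)

8


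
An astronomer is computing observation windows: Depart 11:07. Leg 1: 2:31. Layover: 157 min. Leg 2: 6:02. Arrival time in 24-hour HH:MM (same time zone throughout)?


Depart: 11:07
Leg 1: +151 min -> 13:38
Layover: +157 min -> 16:15
Leg 2: +362 min -> 22:17
Total travel: 670 minutes = 11h 10m
Arrival: 22:17

22:17


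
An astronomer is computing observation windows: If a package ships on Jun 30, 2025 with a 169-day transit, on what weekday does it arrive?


Start: 2025-06-30 (Monday)
Step 1 - find target date: add 169 days
  2025-06-30 + 169 days = 2025-12-16
Step 2 - day of week:
  169 mod 7 = 1
  Monday + 1 days -> Tuesday
Result: Tuesday (2025-12-16)

Tuesday


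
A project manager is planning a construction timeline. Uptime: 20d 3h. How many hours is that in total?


Days: 20
Extra hours: 3
Hours per day: 24
Days to hours: 20 x 24 = 480
Total: 480 + 3 = 483

483


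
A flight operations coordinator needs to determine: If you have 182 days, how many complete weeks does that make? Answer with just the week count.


Total days: 182
Days per week: 7
Division: 182 / 7 = 26 remainder 0
Complete weeks: 26
Remaining days: 0

26


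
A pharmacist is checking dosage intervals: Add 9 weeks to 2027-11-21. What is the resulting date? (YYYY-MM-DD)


Start: 2027-11-21
Weeks to add: 9
Convert to days: 9 x 7 = 63 days
Add 63 days to 2027-11-21
Result: 2028-01-23

2028-01-23


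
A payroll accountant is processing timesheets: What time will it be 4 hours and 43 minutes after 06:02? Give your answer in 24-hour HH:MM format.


Start time: 06:02
Adding: 4 hours 43 minutes
Minutes: 2 + 43 = 45
Hours: 6 + 4 + 0 = 10
Result: 10:45

10:45


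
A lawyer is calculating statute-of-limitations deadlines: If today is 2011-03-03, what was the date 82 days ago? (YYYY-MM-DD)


Start: 2011-03-03
Subtracting 82 days
Days already passed in March: 3
After going back through March: 79 more days to subtract
February 2011: 28 days, 51 remaining
January 2011: 31 days, 20 remaining
December 2010 has 31 days, need 20
Result: 2010-12-11

2010-12-11


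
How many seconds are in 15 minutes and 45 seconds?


Minutes: 15
Extra seconds: 45
Seconds per minute: 60
Minutes to seconds: 15 x 60 = 900
Total: 900 + 45 = 945

945


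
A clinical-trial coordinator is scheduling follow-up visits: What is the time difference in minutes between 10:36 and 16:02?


Start time: 10:36 = 636 minutes from midnight
End time: 16:02 = 962 minutes from midnight
Difference: 962 - 636 = 326 minutes
That is 5 hours and 26 minutes

326


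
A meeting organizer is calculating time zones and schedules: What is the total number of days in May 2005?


Month: May
Year: 2005
May is a 31-day month
Total: 31 days

31


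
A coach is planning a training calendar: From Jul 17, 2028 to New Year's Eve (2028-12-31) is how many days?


Start: July 17, 2028
End: December 31, 2028
Days left in July: 14
August: 31
September: 30
October: 31
November: 30
... plus remaining months
Sum of remaining months: 153
Total: 14 + 153 = 167

167


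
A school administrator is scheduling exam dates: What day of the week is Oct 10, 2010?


Date: 2010-10-10
January 1, 2010 is a Friday
Day of year: 283
Offset from Jan 1: 282 days
282 mod 7 = 2
Result: Sunday

Sunday


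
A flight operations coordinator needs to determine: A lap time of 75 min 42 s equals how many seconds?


Minutes: 75
Seconds: 42
Convert minutes to seconds: 75 x 60 = 4500
Add remaining seconds: 4500 + 42 = 4542

4542


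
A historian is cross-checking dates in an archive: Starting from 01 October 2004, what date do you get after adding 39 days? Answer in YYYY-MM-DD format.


Start: 2004-10-01
Adding 39 days
Days remaining in October: 30
After October: 9 days still to add
November 2004 has 30 days, need 9
Result: 2004-11-09

2004-11-09


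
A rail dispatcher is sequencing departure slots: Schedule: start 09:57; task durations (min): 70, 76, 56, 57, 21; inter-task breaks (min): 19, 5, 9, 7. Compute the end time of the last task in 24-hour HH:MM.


Start: 09:57 = 597 min from midnight
  after task 1 (70 min): 11:07
  after break (19 min): 11:26
  after task 2 (76 min): 12:42
  after break (5 min): 12:47
  after task 3 (56 min): 13:43
  after break (9 min): 13:52
  after task 4 (57 min): 14:49
  after break (7 min): 14:56
  after task 5 (21 min): 15:17
Total elapsed: 320 minutes
End time: 15:17

15:17


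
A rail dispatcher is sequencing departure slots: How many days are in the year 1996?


Year: 1996
Check leap year rules:
Divisible by 4? Yes
Divisible by 100? No
1996 is a leap year
Days: 366

366


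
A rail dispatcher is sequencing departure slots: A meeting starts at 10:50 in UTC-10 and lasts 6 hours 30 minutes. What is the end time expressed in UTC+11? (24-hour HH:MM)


Start: 10:50 in UTC-10
Step 1 - add duration:
  minutes: 50 + 30 = 80 (carry 1h)
  hours: 10 + 6 + 1 = 17
  end in UTC-10: 17:20
Step 2 - convert UTC-10 -> UTC+11:
  offset difference: 11 - (-10) = 21 hours
  17 + (21) = 38 -> mod 24 = 14
Result: 14:20 in UTC+11

14:20


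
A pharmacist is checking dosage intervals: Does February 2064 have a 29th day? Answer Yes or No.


Year: 2064
Divisible by 4? 2064 / 4 = 516.0 -> Yes
Divisible by 100? 2064 / 100 = 20.64 -> No
Divisible by 4 but not 100, so it IS a leap year

Yes


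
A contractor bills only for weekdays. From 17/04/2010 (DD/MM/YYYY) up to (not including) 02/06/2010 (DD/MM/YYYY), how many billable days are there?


Start: 2010-04-17 (Saturday)
End (exclusive): 2010-06-02 (Wednesday)
Total calendar days: 46
Full weeks: 46 // 7 = 6 -> 30 weekdays
Remaining 4 days starting on Saturday:
  Sat(-), Sun(-), Mon(w), Tue(w) -> 2 weekdays
Total business days: 30 + 2 = 32

32


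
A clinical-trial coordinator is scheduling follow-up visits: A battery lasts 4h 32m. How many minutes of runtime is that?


Hours: 4
Extra minutes: 32
Minutes per hour: 60
Hours to minutes: 4 x 60 = 240
Total: 240 + 32 = 272

272


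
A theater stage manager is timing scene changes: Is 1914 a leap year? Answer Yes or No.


Year: 1914
Divisible by 4? 1914 / 4 = 478.5 -> No
Not divisible by 4, so NOT a leap year

No


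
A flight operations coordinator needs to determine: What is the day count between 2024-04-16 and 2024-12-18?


Start date: 2024-04-16
End date: 2024-12-18
Apr 2024: +15 days
May 2024: +31 days
Jun 2024: +30 days
... (6 more months)
Total: 246 days

246


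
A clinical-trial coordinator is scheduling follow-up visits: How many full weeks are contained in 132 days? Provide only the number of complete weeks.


Total days: 132
Days per week: 7
Division: 132 / 7 = 18 remainder 6
Complete weeks: 18
Remaining days: 6

18


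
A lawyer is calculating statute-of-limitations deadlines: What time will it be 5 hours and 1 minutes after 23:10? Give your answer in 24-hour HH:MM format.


Start time: 23:10
Adding: 5 hours 1 minutes
Minutes: 10 + 1 = 11
Hours: 23 + 5 + 0 = 28
Hour wraparound: 28 mod 24 = 4
Result: 04:11

04:11


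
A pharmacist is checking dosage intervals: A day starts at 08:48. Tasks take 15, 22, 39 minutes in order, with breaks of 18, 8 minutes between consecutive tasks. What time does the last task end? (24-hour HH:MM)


Start: 08:48 = 528 min from midnight
  after task 1 (15 min): 09:03
  after break (18 min): 09:21
  after task 2 (22 min): 09:43
  after break (8 min): 09:51
  after task 3 (39 min): 10:30
Total elapsed: 102 minutes
End time: 10:30

10:30


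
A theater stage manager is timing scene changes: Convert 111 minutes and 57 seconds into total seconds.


Minutes: 111
Seconds: 57
Convert minutes to seconds: 111 x 60 = 6660
Add remaining seconds: 6660 + 57 = 6717

6717


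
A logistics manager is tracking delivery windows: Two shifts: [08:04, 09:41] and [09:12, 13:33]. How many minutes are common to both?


Interval A: [484, 581] minutes from midnight
Interval B: [552, 813] minutes from midnight
Overlap start = max(484, 552) = 552
Overlap end = min(581, 813) = 581
Overlap = 581 - 552 = 29 minutes

29


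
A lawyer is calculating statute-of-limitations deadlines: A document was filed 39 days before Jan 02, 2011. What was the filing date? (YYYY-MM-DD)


Start: 2011-01-02
Subtracting 39 days
Days already passed in January: 2
After going back through January: 37 more days to subtract
December 2010: 31 days, 6 remaining
November 2010 has 30 days, need 6
Result: 2010-11-24

2010-11-24


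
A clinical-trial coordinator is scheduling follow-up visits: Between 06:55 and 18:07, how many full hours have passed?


Start: 06:55
End: 18:07
Hour difference: 18 - 6 = 12 hours
Minute difference: 7 - 55 = -48 minutes
Total minutes: 672
Complete hours: 672 / 60 = 11 (remainder 12)

11


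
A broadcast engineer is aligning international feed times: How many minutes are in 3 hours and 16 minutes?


Hours: 3
Extra minutes: 16
Minutes per hour: 60
Hours to minutes: 3 x 60 = 180
Total: 180 + 16 = 196

196


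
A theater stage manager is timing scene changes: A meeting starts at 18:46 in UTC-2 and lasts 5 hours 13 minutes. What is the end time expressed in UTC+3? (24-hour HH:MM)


Start: 18:46 in UTC-2
Step 1 - add duration:
  minutes: 46 + 13 = 59
  hours: 18 + 5 + 0 = 23
  end in UTC-2: 23:59
Step 2 - convert UTC-2 -> UTC+3:
  offset difference: 3 - (-2) = 5 hours
  23 + (5) = 28 -> mod 24 = 4
Result: 04:59 in UTC+3

04:59


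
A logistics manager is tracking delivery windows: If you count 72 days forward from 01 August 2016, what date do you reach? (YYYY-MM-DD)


Start: 2016-08-01
Adding 72 days
Days remaining in August: 30
After August: 42 days still to add
September 2016: 30 days, 12 remaining
October 2016 has 31 days, need 12
Result: 2016-10-12

2016-10-12


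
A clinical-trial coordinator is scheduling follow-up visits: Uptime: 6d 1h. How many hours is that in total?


Days: 6
Extra hours: 1
Hours per day: 24
Days to hours: 6 x 24 = 144
Total: 144 + 1 = 145

145


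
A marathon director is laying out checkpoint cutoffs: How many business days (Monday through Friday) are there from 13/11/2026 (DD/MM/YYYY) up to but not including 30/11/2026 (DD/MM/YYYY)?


Start: 2026-11-13 (Friday)
End (exclusive): 2026-11-30 (Monday)
Total calendar days: 17
Full weeks: 17 // 7 = 2 -> 10 weekdays
Remaining 3 days starting on Friday:
  Fri(w), Sat(-), Sun(-) -> 1 weekdays
Total business days: 10 + 1 = 11

11
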